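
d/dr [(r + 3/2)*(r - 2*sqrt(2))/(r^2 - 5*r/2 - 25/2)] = (-(r - 2*sqrt(2))*(2*r + 3)*(4*r - 5) + (-4*r - 3 + 4*sqrt(2))*(-2*r^2 + 5*r + 25))/(-2*r^2 + 5*r + 25)^2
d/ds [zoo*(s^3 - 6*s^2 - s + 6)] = zoo*(s^2 + s + 1)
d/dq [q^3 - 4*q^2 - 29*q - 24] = 3*q^2 - 8*q - 29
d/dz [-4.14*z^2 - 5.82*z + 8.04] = -8.28*z - 5.82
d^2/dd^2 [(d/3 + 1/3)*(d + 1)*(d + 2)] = 2*d + 8/3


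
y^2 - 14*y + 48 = (y - 8)*(y - 6)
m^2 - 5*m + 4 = (m - 4)*(m - 1)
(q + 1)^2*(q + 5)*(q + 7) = q^4 + 14*q^3 + 60*q^2 + 82*q + 35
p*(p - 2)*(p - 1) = p^3 - 3*p^2 + 2*p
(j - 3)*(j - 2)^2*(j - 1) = j^4 - 8*j^3 + 23*j^2 - 28*j + 12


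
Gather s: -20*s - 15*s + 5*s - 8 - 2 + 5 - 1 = -30*s - 6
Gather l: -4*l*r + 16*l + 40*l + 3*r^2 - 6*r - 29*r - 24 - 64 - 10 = l*(56 - 4*r) + 3*r^2 - 35*r - 98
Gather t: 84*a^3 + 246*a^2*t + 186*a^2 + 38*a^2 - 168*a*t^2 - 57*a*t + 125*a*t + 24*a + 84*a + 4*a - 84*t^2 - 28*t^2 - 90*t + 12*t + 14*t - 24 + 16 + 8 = 84*a^3 + 224*a^2 + 112*a + t^2*(-168*a - 112) + t*(246*a^2 + 68*a - 64)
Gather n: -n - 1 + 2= 1 - n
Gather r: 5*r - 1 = 5*r - 1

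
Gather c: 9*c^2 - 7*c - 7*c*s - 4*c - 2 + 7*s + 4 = 9*c^2 + c*(-7*s - 11) + 7*s + 2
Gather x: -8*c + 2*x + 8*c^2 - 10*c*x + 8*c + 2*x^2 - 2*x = 8*c^2 - 10*c*x + 2*x^2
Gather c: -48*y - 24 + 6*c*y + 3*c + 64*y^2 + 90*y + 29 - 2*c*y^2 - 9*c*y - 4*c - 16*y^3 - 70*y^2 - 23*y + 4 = c*(-2*y^2 - 3*y - 1) - 16*y^3 - 6*y^2 + 19*y + 9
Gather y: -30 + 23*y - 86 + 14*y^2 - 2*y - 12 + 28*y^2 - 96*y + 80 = 42*y^2 - 75*y - 48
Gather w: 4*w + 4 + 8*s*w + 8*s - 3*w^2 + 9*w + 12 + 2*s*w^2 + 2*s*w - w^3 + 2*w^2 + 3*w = 8*s - w^3 + w^2*(2*s - 1) + w*(10*s + 16) + 16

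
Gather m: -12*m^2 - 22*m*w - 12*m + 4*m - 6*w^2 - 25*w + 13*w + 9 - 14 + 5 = -12*m^2 + m*(-22*w - 8) - 6*w^2 - 12*w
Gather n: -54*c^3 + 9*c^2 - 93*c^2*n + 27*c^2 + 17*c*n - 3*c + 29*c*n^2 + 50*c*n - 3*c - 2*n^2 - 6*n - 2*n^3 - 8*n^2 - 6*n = -54*c^3 + 36*c^2 - 6*c - 2*n^3 + n^2*(29*c - 10) + n*(-93*c^2 + 67*c - 12)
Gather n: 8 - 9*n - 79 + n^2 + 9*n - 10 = n^2 - 81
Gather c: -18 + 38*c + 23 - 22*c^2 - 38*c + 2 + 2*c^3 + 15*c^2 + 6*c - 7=2*c^3 - 7*c^2 + 6*c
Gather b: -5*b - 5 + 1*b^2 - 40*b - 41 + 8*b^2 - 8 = 9*b^2 - 45*b - 54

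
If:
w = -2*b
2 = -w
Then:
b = 1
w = -2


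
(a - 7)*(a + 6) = a^2 - a - 42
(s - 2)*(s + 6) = s^2 + 4*s - 12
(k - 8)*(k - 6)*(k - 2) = k^3 - 16*k^2 + 76*k - 96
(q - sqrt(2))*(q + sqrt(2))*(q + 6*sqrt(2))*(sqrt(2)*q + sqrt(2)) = sqrt(2)*q^4 + sqrt(2)*q^3 + 12*q^3 - 2*sqrt(2)*q^2 + 12*q^2 - 24*q - 2*sqrt(2)*q - 24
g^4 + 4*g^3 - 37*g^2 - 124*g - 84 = (g - 6)*(g + 1)*(g + 2)*(g + 7)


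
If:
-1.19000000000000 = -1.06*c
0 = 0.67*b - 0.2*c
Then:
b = 0.34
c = 1.12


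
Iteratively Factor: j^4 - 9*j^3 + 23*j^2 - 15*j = (j - 5)*(j^3 - 4*j^2 + 3*j) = (j - 5)*(j - 3)*(j^2 - j) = j*(j - 5)*(j - 3)*(j - 1)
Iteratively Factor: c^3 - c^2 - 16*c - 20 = (c + 2)*(c^2 - 3*c - 10) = (c + 2)^2*(c - 5)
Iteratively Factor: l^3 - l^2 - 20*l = (l + 4)*(l^2 - 5*l) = (l - 5)*(l + 4)*(l)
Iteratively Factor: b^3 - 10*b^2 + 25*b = (b)*(b^2 - 10*b + 25) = b*(b - 5)*(b - 5)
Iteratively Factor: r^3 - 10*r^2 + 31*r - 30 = (r - 3)*(r^2 - 7*r + 10) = (r - 5)*(r - 3)*(r - 2)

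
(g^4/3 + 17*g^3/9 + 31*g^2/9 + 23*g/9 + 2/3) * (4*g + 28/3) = 4*g^5/3 + 32*g^4/3 + 848*g^3/27 + 1144*g^2/27 + 716*g/27 + 56/9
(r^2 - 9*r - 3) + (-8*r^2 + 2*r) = -7*r^2 - 7*r - 3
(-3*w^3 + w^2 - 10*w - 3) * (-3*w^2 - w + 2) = 9*w^5 + 23*w^3 + 21*w^2 - 17*w - 6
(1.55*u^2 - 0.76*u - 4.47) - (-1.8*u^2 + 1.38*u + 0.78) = 3.35*u^2 - 2.14*u - 5.25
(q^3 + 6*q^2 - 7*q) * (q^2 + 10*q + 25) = q^5 + 16*q^4 + 78*q^3 + 80*q^2 - 175*q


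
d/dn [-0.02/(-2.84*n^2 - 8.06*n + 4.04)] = (-0.1136*n - 0.1612)/(2.84*n^2 + 8.06*n - 4.04)^2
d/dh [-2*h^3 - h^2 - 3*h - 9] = -6*h^2 - 2*h - 3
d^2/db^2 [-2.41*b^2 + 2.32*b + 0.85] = -4.82000000000000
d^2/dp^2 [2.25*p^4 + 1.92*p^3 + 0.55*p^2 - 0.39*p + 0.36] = 27.0*p^2 + 11.52*p + 1.1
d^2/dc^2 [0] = 0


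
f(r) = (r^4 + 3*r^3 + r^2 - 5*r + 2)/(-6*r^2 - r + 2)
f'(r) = (12*r + 1)*(r^4 + 3*r^3 + r^2 - 5*r + 2)/(-6*r^2 - r + 2)^2 + (4*r^3 + 9*r^2 + 2*r - 5)/(-6*r^2 - r + 2)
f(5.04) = -6.64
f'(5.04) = -2.17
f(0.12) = 0.79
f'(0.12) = -1.50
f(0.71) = -0.16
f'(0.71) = -0.48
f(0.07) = 0.87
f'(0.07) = -1.69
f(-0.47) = 3.76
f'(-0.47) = -19.07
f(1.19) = -0.59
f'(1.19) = -1.02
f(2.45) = -2.08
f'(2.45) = -1.36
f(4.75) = -6.02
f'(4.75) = -2.08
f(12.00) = -29.76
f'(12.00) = -4.48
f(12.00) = -29.76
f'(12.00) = -4.48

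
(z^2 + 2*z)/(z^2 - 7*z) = (z + 2)/(z - 7)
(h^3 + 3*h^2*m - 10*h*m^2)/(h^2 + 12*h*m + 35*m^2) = h*(h - 2*m)/(h + 7*m)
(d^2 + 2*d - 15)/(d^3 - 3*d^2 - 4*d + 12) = (d + 5)/(d^2 - 4)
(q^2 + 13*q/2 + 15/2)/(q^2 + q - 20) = (q + 3/2)/(q - 4)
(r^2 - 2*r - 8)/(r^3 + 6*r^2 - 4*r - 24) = (r - 4)/(r^2 + 4*r - 12)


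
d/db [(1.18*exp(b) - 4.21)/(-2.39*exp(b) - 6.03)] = -17.1773*exp(b)/(2.39*exp(b) + 6.03)^2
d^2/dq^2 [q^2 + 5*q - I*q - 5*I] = 2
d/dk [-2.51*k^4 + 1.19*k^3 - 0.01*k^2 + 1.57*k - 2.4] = -10.04*k^3 + 3.57*k^2 - 0.02*k + 1.57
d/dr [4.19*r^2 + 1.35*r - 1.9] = 8.38*r + 1.35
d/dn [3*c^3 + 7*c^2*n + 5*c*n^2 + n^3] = 7*c^2 + 10*c*n + 3*n^2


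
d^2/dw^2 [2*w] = 0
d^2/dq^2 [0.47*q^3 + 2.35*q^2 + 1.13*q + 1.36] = 2.82*q + 4.7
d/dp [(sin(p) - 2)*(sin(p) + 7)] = (2*sin(p) + 5)*cos(p)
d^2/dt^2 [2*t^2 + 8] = 4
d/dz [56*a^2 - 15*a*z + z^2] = -15*a + 2*z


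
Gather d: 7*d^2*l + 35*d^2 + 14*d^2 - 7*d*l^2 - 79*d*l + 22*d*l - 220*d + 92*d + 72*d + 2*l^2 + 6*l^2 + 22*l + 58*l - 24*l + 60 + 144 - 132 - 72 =d^2*(7*l + 49) + d*(-7*l^2 - 57*l - 56) + 8*l^2 + 56*l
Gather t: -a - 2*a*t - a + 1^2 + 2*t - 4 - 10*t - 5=-2*a + t*(-2*a - 8) - 8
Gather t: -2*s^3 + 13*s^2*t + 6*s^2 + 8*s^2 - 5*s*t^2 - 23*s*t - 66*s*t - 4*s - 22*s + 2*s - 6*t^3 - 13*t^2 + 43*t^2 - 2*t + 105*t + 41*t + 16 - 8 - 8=-2*s^3 + 14*s^2 - 24*s - 6*t^3 + t^2*(30 - 5*s) + t*(13*s^2 - 89*s + 144)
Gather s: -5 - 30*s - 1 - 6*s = -36*s - 6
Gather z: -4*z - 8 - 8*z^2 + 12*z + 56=-8*z^2 + 8*z + 48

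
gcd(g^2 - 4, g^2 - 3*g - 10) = g + 2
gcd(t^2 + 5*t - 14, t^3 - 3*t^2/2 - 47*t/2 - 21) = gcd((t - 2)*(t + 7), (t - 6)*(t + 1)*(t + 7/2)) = 1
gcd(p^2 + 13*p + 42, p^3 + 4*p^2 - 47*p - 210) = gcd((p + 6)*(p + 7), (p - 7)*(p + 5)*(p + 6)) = p + 6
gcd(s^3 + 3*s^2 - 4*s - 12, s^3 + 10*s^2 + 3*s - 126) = 1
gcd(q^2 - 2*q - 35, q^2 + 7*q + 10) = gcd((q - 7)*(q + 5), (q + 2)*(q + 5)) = q + 5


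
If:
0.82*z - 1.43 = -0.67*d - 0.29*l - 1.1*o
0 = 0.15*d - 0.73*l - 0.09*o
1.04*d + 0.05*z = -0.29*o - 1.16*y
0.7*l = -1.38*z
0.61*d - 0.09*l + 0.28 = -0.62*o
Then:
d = -4.80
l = -1.48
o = 4.05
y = 3.25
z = 0.75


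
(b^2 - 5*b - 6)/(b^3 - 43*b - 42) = (b - 6)/(b^2 - b - 42)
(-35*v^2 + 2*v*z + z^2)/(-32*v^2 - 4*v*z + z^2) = (35*v^2 - 2*v*z - z^2)/(32*v^2 + 4*v*z - z^2)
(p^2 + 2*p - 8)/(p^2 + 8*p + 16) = (p - 2)/(p + 4)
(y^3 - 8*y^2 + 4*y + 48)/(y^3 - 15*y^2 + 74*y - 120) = (y + 2)/(y - 5)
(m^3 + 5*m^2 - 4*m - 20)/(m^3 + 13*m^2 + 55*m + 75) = (m^2 - 4)/(m^2 + 8*m + 15)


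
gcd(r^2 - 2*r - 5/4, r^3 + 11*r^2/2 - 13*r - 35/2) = r - 5/2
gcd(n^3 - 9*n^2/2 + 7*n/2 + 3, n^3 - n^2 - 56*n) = 1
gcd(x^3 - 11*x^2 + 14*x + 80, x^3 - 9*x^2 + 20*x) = x - 5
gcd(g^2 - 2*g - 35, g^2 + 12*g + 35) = g + 5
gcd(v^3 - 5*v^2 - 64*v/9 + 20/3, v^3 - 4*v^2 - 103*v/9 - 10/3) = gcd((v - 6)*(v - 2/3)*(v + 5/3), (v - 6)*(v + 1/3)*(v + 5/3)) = v^2 - 13*v/3 - 10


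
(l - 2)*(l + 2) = l^2 - 4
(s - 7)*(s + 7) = s^2 - 49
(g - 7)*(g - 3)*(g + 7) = g^3 - 3*g^2 - 49*g + 147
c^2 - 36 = (c - 6)*(c + 6)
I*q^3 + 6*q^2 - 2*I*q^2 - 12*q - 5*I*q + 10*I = (q - 2)*(q - 5*I)*(I*q + 1)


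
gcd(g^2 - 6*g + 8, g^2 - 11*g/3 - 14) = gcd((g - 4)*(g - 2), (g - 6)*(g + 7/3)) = 1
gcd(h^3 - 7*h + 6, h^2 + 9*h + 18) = h + 3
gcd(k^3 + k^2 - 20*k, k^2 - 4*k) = k^2 - 4*k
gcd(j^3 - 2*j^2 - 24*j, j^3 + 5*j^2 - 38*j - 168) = j^2 - 2*j - 24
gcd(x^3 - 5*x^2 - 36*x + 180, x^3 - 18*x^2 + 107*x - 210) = x^2 - 11*x + 30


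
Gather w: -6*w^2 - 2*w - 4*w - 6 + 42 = -6*w^2 - 6*w + 36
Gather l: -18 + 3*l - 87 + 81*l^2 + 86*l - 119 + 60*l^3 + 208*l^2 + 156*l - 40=60*l^3 + 289*l^2 + 245*l - 264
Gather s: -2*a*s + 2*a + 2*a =-2*a*s + 4*a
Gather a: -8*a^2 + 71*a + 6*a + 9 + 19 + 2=-8*a^2 + 77*a + 30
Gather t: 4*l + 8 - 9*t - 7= 4*l - 9*t + 1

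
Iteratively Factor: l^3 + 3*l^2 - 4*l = (l - 1)*(l^2 + 4*l) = (l - 1)*(l + 4)*(l)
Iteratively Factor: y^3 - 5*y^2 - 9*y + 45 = (y - 3)*(y^2 - 2*y - 15) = (y - 5)*(y - 3)*(y + 3)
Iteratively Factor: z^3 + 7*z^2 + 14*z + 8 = (z + 1)*(z^2 + 6*z + 8) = (z + 1)*(z + 4)*(z + 2)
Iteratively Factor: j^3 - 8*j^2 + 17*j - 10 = (j - 1)*(j^2 - 7*j + 10) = (j - 2)*(j - 1)*(j - 5)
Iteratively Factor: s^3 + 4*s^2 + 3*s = (s + 1)*(s^2 + 3*s) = (s + 1)*(s + 3)*(s)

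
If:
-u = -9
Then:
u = 9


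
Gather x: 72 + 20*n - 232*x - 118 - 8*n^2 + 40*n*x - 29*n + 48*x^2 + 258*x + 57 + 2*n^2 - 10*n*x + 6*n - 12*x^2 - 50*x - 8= -6*n^2 - 3*n + 36*x^2 + x*(30*n - 24) + 3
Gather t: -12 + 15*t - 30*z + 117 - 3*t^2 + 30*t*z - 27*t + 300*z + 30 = -3*t^2 + t*(30*z - 12) + 270*z + 135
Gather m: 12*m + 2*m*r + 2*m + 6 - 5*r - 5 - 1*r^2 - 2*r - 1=m*(2*r + 14) - r^2 - 7*r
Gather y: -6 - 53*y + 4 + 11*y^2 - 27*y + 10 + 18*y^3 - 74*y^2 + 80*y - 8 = 18*y^3 - 63*y^2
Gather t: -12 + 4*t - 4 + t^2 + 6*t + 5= t^2 + 10*t - 11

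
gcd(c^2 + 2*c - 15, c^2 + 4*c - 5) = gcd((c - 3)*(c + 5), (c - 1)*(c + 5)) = c + 5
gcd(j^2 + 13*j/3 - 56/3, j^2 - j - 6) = 1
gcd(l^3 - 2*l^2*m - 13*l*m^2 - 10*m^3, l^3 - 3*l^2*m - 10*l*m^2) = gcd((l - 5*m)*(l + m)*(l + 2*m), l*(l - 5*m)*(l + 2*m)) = l^2 - 3*l*m - 10*m^2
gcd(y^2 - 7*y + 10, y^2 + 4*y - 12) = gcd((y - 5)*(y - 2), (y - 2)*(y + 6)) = y - 2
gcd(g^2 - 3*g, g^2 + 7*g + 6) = 1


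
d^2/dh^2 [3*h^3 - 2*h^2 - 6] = 18*h - 4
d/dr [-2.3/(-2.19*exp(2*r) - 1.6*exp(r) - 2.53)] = (-10.074*exp(r) - 3.68)*exp(r)/(2.19*exp(2*r) + 1.6*exp(r) + 2.53)^2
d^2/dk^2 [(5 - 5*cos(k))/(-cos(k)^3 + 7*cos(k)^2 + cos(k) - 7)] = 5*(-8*sin(k)^4 + 132*sin(k)^2 + 39*cos(k) + 9*cos(3*k) + 48)/(2*(cos(k) - 7)^3*(cos(k) + 1)^3)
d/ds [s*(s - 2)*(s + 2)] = 3*s^2 - 4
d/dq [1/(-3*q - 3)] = 1/(3*(q + 1)^2)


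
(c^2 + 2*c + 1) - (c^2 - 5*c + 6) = 7*c - 5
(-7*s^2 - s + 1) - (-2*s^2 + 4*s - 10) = -5*s^2 - 5*s + 11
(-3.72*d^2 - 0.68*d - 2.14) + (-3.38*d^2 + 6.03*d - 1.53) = -7.1*d^2 + 5.35*d - 3.67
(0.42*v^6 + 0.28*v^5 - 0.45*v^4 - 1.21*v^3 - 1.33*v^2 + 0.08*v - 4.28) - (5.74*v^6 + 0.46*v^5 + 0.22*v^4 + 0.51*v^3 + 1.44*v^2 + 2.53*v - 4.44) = -5.32*v^6 - 0.18*v^5 - 0.67*v^4 - 1.72*v^3 - 2.77*v^2 - 2.45*v + 0.16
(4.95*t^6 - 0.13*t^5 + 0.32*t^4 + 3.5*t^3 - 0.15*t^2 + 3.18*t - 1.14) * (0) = 0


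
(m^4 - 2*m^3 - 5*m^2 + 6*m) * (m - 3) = m^5 - 5*m^4 + m^3 + 21*m^2 - 18*m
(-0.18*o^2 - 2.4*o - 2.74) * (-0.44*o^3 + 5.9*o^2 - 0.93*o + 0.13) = 0.0792*o^5 - 0.00600000000000001*o^4 - 12.787*o^3 - 13.9574*o^2 + 2.2362*o - 0.3562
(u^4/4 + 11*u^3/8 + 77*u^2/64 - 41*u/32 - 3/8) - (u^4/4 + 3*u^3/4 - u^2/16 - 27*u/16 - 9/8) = 5*u^3/8 + 81*u^2/64 + 13*u/32 + 3/4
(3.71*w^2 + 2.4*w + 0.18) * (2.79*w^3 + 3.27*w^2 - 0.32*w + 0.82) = 10.3509*w^5 + 18.8277*w^4 + 7.163*w^3 + 2.8628*w^2 + 1.9104*w + 0.1476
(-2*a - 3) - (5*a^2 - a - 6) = -5*a^2 - a + 3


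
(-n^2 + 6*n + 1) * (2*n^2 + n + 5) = -2*n^4 + 11*n^3 + 3*n^2 + 31*n + 5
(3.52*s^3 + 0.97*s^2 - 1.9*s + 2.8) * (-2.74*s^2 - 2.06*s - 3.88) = -9.6448*s^5 - 9.909*s^4 - 10.4498*s^3 - 7.5216*s^2 + 1.604*s - 10.864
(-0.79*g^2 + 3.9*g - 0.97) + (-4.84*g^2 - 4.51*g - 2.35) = -5.63*g^2 - 0.61*g - 3.32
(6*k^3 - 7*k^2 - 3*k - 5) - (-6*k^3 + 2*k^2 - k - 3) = 12*k^3 - 9*k^2 - 2*k - 2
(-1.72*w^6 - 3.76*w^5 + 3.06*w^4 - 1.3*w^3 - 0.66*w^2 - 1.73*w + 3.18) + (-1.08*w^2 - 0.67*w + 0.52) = -1.72*w^6 - 3.76*w^5 + 3.06*w^4 - 1.3*w^3 - 1.74*w^2 - 2.4*w + 3.7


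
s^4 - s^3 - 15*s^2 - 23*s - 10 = (s - 5)*(s + 1)^2*(s + 2)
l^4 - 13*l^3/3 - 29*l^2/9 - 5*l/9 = l*(l - 5)*(l + 1/3)^2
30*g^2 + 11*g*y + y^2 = (5*g + y)*(6*g + y)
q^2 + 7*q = q*(q + 7)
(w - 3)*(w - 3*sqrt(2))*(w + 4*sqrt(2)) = w^3 - 3*w^2 + sqrt(2)*w^2 - 24*w - 3*sqrt(2)*w + 72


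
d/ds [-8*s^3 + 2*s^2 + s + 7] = -24*s^2 + 4*s + 1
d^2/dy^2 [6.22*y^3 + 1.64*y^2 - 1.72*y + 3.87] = 37.32*y + 3.28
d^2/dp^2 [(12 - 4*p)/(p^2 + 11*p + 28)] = 8*(-(p - 3)*(2*p + 11)^2 + (3*p + 8)*(p^2 + 11*p + 28))/(p^2 + 11*p + 28)^3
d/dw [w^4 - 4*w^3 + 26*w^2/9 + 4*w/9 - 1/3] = 4*w^3 - 12*w^2 + 52*w/9 + 4/9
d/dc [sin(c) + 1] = cos(c)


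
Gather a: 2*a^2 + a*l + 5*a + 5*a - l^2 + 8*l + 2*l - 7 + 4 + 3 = 2*a^2 + a*(l + 10) - l^2 + 10*l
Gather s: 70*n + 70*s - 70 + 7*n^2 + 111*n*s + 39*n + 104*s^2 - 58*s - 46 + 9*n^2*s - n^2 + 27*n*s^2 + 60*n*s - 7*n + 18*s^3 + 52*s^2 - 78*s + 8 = 6*n^2 + 102*n + 18*s^3 + s^2*(27*n + 156) + s*(9*n^2 + 171*n - 66) - 108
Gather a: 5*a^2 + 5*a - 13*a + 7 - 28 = 5*a^2 - 8*a - 21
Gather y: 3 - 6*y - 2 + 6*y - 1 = 0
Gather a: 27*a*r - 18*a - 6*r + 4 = a*(27*r - 18) - 6*r + 4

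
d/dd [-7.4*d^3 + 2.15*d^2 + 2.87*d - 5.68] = -22.2*d^2 + 4.3*d + 2.87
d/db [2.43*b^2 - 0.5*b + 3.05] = 4.86*b - 0.5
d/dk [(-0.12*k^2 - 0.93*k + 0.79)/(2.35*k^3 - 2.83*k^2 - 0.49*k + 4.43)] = (0.282*k^4 + 4.371*k^3 - 8.1426*k^2 + 3.4082*k - 3.7328)/(5.5225*k^6 - 13.301*k^5 + 5.7059*k^4 + 23.5944*k^3 - 24.8337*k^2 - 4.3414*k + 19.6249)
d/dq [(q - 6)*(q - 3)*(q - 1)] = 3*q^2 - 20*q + 27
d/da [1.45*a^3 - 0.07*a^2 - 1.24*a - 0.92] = 4.35*a^2 - 0.14*a - 1.24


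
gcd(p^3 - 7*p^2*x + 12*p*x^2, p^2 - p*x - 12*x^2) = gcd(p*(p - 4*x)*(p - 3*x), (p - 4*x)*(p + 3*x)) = -p + 4*x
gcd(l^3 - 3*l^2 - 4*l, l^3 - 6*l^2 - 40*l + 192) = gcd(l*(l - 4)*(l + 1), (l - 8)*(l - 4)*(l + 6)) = l - 4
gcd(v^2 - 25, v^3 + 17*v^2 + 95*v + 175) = v + 5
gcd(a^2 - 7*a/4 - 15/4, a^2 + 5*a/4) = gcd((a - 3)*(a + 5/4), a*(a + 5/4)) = a + 5/4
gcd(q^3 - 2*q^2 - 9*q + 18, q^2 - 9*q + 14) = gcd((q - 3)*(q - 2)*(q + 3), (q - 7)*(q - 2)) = q - 2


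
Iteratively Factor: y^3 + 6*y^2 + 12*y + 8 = (y + 2)*(y^2 + 4*y + 4) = (y + 2)^2*(y + 2)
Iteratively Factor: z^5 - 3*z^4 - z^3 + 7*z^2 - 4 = (z + 1)*(z^4 - 4*z^3 + 3*z^2 + 4*z - 4) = (z - 1)*(z + 1)*(z^3 - 3*z^2 + 4) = (z - 1)*(z + 1)^2*(z^2 - 4*z + 4) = (z - 2)*(z - 1)*(z + 1)^2*(z - 2)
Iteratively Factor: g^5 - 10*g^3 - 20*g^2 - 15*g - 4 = (g + 1)*(g^4 - g^3 - 9*g^2 - 11*g - 4) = (g + 1)^2*(g^3 - 2*g^2 - 7*g - 4) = (g + 1)^3*(g^2 - 3*g - 4) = (g + 1)^4*(g - 4)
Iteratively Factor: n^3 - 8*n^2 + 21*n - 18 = (n - 2)*(n^2 - 6*n + 9) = (n - 3)*(n - 2)*(n - 3)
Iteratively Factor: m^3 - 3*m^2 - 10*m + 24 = (m + 3)*(m^2 - 6*m + 8) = (m - 2)*(m + 3)*(m - 4)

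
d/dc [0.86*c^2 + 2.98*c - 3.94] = 1.72*c + 2.98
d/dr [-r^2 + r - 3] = 1 - 2*r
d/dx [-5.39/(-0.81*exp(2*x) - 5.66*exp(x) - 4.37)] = (-8.7318*exp(x) - 30.5074)*exp(x)/(0.81*exp(2*x) + 5.66*exp(x) + 4.37)^2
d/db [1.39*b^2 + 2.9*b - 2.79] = 2.78*b + 2.9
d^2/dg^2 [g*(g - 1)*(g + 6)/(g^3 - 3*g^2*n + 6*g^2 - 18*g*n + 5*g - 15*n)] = 2*(g*(g - 1)*(g + 6)*(3*g^2 - 6*g*n + 12*g - 18*n + 5)^2 + (3*g + 5)*(g^3 - 3*g^2*n + 6*g^2 - 18*g*n + 5*g - 15*n)^2 - (3*g*(g - 1)*(g + 6)*(g - n + 2) + g*(g - 1)*(3*g^2 - 6*g*n + 12*g - 18*n + 5) + g*(g + 6)*(3*g^2 - 6*g*n + 12*g - 18*n + 5) + (g - 1)*(g + 6)*(3*g^2 - 6*g*n + 12*g - 18*n + 5))*(g^3 - 3*g^2*n + 6*g^2 - 18*g*n + 5*g - 15*n))/(g^3 - 3*g^2*n + 6*g^2 - 18*g*n + 5*g - 15*n)^3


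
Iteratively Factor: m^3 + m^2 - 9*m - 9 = (m + 3)*(m^2 - 2*m - 3) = (m - 3)*(m + 3)*(m + 1)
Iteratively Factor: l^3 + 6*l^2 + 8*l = (l + 4)*(l^2 + 2*l) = (l + 2)*(l + 4)*(l)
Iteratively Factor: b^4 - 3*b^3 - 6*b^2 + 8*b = (b)*(b^3 - 3*b^2 - 6*b + 8) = b*(b - 1)*(b^2 - 2*b - 8) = b*(b - 4)*(b - 1)*(b + 2)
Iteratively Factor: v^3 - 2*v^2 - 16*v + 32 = (v + 4)*(v^2 - 6*v + 8) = (v - 4)*(v + 4)*(v - 2)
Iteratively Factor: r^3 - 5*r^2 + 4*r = (r - 1)*(r^2 - 4*r) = (r - 4)*(r - 1)*(r)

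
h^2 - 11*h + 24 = (h - 8)*(h - 3)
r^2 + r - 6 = (r - 2)*(r + 3)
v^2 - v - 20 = (v - 5)*(v + 4)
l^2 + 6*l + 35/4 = (l + 5/2)*(l + 7/2)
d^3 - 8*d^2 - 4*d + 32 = (d - 8)*(d - 2)*(d + 2)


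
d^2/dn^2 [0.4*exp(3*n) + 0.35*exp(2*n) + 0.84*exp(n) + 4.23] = (3.6*exp(2*n) + 1.4*exp(n) + 0.84)*exp(n)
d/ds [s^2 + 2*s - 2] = 2*s + 2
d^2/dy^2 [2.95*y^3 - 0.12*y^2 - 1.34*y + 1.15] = 17.7*y - 0.24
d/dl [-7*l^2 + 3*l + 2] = 3 - 14*l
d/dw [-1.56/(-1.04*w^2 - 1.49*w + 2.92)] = (-3.2448*w - 2.3244)/(1.04*w^2 + 1.49*w - 2.92)^2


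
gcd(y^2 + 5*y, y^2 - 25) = y + 5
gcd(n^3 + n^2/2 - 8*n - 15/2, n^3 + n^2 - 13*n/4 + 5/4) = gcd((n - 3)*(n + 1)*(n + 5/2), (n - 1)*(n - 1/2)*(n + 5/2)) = n + 5/2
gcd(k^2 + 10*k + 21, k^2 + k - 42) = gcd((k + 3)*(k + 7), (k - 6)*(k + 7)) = k + 7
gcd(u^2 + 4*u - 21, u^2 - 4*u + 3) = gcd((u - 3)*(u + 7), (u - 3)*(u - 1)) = u - 3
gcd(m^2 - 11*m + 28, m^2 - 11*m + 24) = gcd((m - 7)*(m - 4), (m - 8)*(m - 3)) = 1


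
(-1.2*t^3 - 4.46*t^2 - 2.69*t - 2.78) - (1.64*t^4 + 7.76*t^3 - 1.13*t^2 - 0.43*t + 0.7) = -1.64*t^4 - 8.96*t^3 - 3.33*t^2 - 2.26*t - 3.48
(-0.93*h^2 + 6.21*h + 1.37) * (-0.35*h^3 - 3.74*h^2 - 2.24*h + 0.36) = 0.3255*h^5 + 1.3047*h^4 - 21.6217*h^3 - 19.369*h^2 - 0.833200000000001*h + 0.4932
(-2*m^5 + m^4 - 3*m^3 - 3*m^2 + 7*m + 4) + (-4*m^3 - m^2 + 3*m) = -2*m^5 + m^4 - 7*m^3 - 4*m^2 + 10*m + 4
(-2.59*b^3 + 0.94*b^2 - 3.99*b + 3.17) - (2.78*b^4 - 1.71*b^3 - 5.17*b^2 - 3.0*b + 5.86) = -2.78*b^4 - 0.88*b^3 + 6.11*b^2 - 0.99*b - 2.69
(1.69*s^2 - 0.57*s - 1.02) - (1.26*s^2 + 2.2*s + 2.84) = 0.43*s^2 - 2.77*s - 3.86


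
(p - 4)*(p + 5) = p^2 + p - 20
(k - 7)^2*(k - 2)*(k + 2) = k^4 - 14*k^3 + 45*k^2 + 56*k - 196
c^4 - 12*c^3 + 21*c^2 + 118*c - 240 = (c - 8)*(c - 5)*(c - 2)*(c + 3)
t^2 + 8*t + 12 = (t + 2)*(t + 6)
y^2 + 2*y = y*(y + 2)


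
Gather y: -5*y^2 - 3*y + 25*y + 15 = -5*y^2 + 22*y + 15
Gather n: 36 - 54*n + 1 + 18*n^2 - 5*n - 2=18*n^2 - 59*n + 35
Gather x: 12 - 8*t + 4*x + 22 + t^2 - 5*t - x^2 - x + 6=t^2 - 13*t - x^2 + 3*x + 40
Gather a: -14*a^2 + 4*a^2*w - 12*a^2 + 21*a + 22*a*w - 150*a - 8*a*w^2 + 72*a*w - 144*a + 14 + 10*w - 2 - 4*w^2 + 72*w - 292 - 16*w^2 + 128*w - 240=a^2*(4*w - 26) + a*(-8*w^2 + 94*w - 273) - 20*w^2 + 210*w - 520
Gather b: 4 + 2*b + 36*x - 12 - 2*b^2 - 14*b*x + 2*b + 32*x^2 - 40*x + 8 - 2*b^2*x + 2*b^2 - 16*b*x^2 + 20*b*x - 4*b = -2*b^2*x + b*(-16*x^2 + 6*x) + 32*x^2 - 4*x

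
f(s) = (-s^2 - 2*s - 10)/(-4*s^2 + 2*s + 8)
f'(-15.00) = 0.00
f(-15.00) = 0.22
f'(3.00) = -0.77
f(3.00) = 1.14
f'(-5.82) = 0.01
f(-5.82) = 0.23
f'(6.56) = -0.05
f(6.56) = 0.44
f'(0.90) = -2.10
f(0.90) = -1.92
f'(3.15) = -0.62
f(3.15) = 1.03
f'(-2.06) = 0.93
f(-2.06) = 0.77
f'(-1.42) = 14.23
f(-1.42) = 3.16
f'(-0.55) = 1.66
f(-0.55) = -1.62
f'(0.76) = -1.44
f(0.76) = -1.68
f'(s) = (-2*s - 2)/(-4*s^2 + 2*s + 8) + (8*s - 2)*(-s^2 - 2*s - 10)/(-4*s^2 + 2*s + 8)^2 = (-5*s^2 - 48*s + 2)/(2*(4*s^4 - 4*s^3 - 15*s^2 + 8*s + 16))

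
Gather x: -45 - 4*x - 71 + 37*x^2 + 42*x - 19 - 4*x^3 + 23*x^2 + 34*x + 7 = -4*x^3 + 60*x^2 + 72*x - 128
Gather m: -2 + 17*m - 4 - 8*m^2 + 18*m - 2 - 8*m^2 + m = -16*m^2 + 36*m - 8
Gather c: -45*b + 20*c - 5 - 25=-45*b + 20*c - 30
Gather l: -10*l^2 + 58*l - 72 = -10*l^2 + 58*l - 72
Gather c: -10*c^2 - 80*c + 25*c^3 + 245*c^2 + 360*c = 25*c^3 + 235*c^2 + 280*c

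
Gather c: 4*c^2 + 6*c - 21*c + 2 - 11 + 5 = 4*c^2 - 15*c - 4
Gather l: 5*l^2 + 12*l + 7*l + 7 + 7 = 5*l^2 + 19*l + 14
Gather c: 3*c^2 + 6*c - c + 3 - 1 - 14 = 3*c^2 + 5*c - 12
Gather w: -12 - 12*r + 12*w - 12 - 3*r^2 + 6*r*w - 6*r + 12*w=-3*r^2 - 18*r + w*(6*r + 24) - 24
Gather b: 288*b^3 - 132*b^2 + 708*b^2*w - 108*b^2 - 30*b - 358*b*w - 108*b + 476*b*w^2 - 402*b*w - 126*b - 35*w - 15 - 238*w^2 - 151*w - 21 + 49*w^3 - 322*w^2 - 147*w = 288*b^3 + b^2*(708*w - 240) + b*(476*w^2 - 760*w - 264) + 49*w^3 - 560*w^2 - 333*w - 36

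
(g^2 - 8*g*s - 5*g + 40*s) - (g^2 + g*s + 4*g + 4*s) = -9*g*s - 9*g + 36*s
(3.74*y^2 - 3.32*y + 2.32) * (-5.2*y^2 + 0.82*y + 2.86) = -19.448*y^4 + 20.3308*y^3 - 4.09*y^2 - 7.5928*y + 6.6352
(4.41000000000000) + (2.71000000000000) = 7.12000000000000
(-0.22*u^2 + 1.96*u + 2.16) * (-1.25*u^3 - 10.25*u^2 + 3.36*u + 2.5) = 0.275*u^5 - 0.195*u^4 - 23.5292*u^3 - 16.1044*u^2 + 12.1576*u + 5.4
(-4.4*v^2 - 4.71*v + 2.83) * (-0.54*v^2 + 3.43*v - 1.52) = 2.376*v^4 - 12.5486*v^3 - 10.9955*v^2 + 16.8661*v - 4.3016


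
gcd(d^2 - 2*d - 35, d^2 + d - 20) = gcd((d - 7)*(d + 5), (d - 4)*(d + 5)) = d + 5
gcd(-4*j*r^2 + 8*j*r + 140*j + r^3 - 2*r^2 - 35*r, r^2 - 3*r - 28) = r - 7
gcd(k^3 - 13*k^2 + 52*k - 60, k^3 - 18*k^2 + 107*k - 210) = k^2 - 11*k + 30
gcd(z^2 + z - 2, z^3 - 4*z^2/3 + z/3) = z - 1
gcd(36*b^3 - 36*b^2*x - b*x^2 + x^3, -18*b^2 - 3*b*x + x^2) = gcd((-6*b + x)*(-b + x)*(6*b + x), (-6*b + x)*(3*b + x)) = -6*b + x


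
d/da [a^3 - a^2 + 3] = a*(3*a - 2)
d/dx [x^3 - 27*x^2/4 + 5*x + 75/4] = 3*x^2 - 27*x/2 + 5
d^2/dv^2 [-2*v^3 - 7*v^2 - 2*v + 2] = -12*v - 14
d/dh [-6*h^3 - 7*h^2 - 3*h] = -18*h^2 - 14*h - 3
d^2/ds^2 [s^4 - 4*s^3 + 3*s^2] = 12*s^2 - 24*s + 6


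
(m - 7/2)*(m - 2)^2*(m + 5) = m^4 - 5*m^3/2 - 39*m^2/2 + 76*m - 70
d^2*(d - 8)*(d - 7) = d^4 - 15*d^3 + 56*d^2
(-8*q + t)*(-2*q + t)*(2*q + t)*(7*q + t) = 224*q^4 + 4*q^3*t - 60*q^2*t^2 - q*t^3 + t^4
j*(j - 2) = j^2 - 2*j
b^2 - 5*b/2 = b*(b - 5/2)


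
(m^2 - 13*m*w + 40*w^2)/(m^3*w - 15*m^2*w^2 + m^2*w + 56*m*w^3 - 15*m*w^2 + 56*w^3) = (-m + 5*w)/(w*(-m^2 + 7*m*w - m + 7*w))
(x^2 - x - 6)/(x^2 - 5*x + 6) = (x + 2)/(x - 2)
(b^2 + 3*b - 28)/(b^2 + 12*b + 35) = (b - 4)/(b + 5)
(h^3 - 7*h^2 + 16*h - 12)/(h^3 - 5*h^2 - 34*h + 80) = (h^2 - 5*h + 6)/(h^2 - 3*h - 40)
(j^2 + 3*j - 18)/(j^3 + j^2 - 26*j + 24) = (j - 3)/(j^2 - 5*j + 4)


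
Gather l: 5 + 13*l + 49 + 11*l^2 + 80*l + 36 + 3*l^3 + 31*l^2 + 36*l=3*l^3 + 42*l^2 + 129*l + 90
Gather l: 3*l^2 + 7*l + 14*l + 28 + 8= 3*l^2 + 21*l + 36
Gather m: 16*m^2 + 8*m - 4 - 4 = 16*m^2 + 8*m - 8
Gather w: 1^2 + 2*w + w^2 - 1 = w^2 + 2*w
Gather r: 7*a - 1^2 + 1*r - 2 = 7*a + r - 3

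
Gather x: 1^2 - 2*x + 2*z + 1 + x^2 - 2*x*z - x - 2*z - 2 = x^2 + x*(-2*z - 3)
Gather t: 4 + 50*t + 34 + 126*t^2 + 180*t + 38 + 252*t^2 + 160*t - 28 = 378*t^2 + 390*t + 48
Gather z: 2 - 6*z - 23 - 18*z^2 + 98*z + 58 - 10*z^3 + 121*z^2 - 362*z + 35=-10*z^3 + 103*z^2 - 270*z + 72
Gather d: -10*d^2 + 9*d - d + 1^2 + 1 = -10*d^2 + 8*d + 2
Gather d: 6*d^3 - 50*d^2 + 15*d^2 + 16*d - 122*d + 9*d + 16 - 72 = 6*d^3 - 35*d^2 - 97*d - 56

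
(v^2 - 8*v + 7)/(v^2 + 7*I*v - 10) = (v^2 - 8*v + 7)/(v^2 + 7*I*v - 10)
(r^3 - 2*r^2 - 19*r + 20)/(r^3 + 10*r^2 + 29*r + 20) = (r^2 - 6*r + 5)/(r^2 + 6*r + 5)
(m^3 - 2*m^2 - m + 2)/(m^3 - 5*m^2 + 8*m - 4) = (m + 1)/(m - 2)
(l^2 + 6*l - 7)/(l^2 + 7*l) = (l - 1)/l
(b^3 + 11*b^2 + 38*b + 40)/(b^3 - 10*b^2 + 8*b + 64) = (b^2 + 9*b + 20)/(b^2 - 12*b + 32)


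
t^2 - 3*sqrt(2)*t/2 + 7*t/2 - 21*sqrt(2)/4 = (t + 7/2)*(t - 3*sqrt(2)/2)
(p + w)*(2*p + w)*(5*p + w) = 10*p^3 + 17*p^2*w + 8*p*w^2 + w^3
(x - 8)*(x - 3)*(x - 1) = x^3 - 12*x^2 + 35*x - 24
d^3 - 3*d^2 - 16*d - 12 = (d - 6)*(d + 1)*(d + 2)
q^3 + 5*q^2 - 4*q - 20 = (q - 2)*(q + 2)*(q + 5)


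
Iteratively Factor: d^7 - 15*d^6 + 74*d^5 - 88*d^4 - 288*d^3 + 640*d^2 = (d)*(d^6 - 15*d^5 + 74*d^4 - 88*d^3 - 288*d^2 + 640*d) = d*(d - 4)*(d^5 - 11*d^4 + 30*d^3 + 32*d^2 - 160*d) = d*(d - 4)*(d + 2)*(d^4 - 13*d^3 + 56*d^2 - 80*d) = d*(d - 4)^2*(d + 2)*(d^3 - 9*d^2 + 20*d) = d^2*(d - 4)^2*(d + 2)*(d^2 - 9*d + 20) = d^2*(d - 4)^3*(d + 2)*(d - 5)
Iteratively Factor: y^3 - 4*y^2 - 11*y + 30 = (y + 3)*(y^2 - 7*y + 10) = (y - 2)*(y + 3)*(y - 5)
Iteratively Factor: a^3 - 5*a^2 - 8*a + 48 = (a - 4)*(a^2 - a - 12) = (a - 4)*(a + 3)*(a - 4)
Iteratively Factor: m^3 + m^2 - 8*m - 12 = (m - 3)*(m^2 + 4*m + 4) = (m - 3)*(m + 2)*(m + 2)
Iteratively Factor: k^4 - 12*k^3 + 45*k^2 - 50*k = (k)*(k^3 - 12*k^2 + 45*k - 50) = k*(k - 5)*(k^2 - 7*k + 10) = k*(k - 5)*(k - 2)*(k - 5)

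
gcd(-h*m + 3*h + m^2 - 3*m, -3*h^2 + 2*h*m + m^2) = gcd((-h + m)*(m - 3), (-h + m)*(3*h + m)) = h - m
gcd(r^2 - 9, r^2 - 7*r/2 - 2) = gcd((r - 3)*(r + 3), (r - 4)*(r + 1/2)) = 1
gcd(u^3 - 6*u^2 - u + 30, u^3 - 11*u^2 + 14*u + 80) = u^2 - 3*u - 10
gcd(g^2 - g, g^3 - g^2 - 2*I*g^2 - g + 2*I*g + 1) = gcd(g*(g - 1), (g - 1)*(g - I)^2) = g - 1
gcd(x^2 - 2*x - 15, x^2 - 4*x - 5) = x - 5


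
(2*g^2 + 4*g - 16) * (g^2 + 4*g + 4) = 2*g^4 + 12*g^3 + 8*g^2 - 48*g - 64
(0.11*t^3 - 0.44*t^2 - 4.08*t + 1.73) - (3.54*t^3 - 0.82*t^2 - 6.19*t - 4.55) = -3.43*t^3 + 0.38*t^2 + 2.11*t + 6.28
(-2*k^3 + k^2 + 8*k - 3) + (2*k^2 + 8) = -2*k^3 + 3*k^2 + 8*k + 5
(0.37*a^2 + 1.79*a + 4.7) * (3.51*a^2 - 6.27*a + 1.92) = 1.2987*a^4 + 3.963*a^3 + 5.9841*a^2 - 26.0322*a + 9.024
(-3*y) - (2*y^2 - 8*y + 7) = -2*y^2 + 5*y - 7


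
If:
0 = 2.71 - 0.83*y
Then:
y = 3.27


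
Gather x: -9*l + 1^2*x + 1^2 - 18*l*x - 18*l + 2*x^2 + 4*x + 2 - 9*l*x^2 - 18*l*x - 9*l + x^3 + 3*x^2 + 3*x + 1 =-36*l + x^3 + x^2*(5 - 9*l) + x*(8 - 36*l) + 4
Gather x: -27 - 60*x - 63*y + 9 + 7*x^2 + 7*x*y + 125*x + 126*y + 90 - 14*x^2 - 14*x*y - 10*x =-7*x^2 + x*(55 - 7*y) + 63*y + 72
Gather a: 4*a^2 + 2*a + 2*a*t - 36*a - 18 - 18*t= 4*a^2 + a*(2*t - 34) - 18*t - 18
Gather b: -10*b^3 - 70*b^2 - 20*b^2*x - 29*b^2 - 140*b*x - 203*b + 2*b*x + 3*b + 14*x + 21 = -10*b^3 + b^2*(-20*x - 99) + b*(-138*x - 200) + 14*x + 21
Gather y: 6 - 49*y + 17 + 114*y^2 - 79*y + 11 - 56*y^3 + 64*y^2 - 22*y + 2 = -56*y^3 + 178*y^2 - 150*y + 36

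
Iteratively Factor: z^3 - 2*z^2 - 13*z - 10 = (z - 5)*(z^2 + 3*z + 2) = (z - 5)*(z + 2)*(z + 1)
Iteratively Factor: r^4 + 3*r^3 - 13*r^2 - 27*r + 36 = (r + 4)*(r^3 - r^2 - 9*r + 9) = (r - 3)*(r + 4)*(r^2 + 2*r - 3) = (r - 3)*(r - 1)*(r + 4)*(r + 3)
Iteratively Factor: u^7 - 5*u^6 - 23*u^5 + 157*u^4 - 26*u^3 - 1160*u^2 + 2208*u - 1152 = (u - 2)*(u^6 - 3*u^5 - 29*u^4 + 99*u^3 + 172*u^2 - 816*u + 576) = (u - 2)*(u + 4)*(u^5 - 7*u^4 - u^3 + 103*u^2 - 240*u + 144) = (u - 2)*(u + 4)^2*(u^4 - 11*u^3 + 43*u^2 - 69*u + 36) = (u - 2)*(u - 1)*(u + 4)^2*(u^3 - 10*u^2 + 33*u - 36) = (u - 3)*(u - 2)*(u - 1)*(u + 4)^2*(u^2 - 7*u + 12) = (u - 4)*(u - 3)*(u - 2)*(u - 1)*(u + 4)^2*(u - 3)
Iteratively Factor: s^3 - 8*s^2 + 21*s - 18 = (s - 2)*(s^2 - 6*s + 9) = (s - 3)*(s - 2)*(s - 3)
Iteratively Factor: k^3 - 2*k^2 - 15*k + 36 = (k - 3)*(k^2 + k - 12) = (k - 3)*(k + 4)*(k - 3)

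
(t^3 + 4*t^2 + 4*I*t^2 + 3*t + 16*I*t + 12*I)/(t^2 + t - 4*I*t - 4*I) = (t^2 + t*(3 + 4*I) + 12*I)/(t - 4*I)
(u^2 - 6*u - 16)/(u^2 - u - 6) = (u - 8)/(u - 3)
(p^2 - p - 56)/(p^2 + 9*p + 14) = (p - 8)/(p + 2)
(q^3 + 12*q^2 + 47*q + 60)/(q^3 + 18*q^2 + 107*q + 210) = (q^2 + 7*q + 12)/(q^2 + 13*q + 42)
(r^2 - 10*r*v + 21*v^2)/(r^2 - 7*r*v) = (r - 3*v)/r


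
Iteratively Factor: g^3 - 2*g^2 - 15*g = (g - 5)*(g^2 + 3*g) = g*(g - 5)*(g + 3)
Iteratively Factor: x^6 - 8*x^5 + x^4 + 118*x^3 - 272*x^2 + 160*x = (x - 1)*(x^5 - 7*x^4 - 6*x^3 + 112*x^2 - 160*x) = (x - 4)*(x - 1)*(x^4 - 3*x^3 - 18*x^2 + 40*x) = (x - 4)*(x - 2)*(x - 1)*(x^3 - x^2 - 20*x) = (x - 4)*(x - 2)*(x - 1)*(x + 4)*(x^2 - 5*x) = x*(x - 4)*(x - 2)*(x - 1)*(x + 4)*(x - 5)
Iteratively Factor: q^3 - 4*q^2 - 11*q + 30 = (q + 3)*(q^2 - 7*q + 10) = (q - 5)*(q + 3)*(q - 2)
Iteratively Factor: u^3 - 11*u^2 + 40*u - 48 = (u - 3)*(u^2 - 8*u + 16) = (u - 4)*(u - 3)*(u - 4)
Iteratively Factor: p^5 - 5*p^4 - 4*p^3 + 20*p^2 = (p - 2)*(p^4 - 3*p^3 - 10*p^2) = p*(p - 2)*(p^3 - 3*p^2 - 10*p) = p*(p - 2)*(p + 2)*(p^2 - 5*p) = p*(p - 5)*(p - 2)*(p + 2)*(p)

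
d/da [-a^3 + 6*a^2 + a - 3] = -3*a^2 + 12*a + 1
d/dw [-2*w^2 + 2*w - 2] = 2 - 4*w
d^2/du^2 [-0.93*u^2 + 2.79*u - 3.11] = -1.86000000000000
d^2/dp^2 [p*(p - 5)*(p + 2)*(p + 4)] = 12*p^2 + 6*p - 44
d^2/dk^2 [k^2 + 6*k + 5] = 2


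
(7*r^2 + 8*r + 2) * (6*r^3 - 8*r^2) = 42*r^5 - 8*r^4 - 52*r^3 - 16*r^2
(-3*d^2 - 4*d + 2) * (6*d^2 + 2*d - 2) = -18*d^4 - 30*d^3 + 10*d^2 + 12*d - 4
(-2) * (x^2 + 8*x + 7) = -2*x^2 - 16*x - 14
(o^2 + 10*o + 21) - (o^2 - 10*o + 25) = 20*o - 4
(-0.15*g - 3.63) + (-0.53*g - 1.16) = -0.68*g - 4.79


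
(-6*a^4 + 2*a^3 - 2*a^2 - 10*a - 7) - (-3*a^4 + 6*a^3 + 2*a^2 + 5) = -3*a^4 - 4*a^3 - 4*a^2 - 10*a - 12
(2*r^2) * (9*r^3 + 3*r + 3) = 18*r^5 + 6*r^3 + 6*r^2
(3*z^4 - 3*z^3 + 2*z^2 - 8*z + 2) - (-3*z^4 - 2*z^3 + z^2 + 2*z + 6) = 6*z^4 - z^3 + z^2 - 10*z - 4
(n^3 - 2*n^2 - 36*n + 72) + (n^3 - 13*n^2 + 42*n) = 2*n^3 - 15*n^2 + 6*n + 72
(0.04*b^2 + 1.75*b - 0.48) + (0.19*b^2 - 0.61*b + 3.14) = 0.23*b^2 + 1.14*b + 2.66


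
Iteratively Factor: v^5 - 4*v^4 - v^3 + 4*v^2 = (v + 1)*(v^4 - 5*v^3 + 4*v^2) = v*(v + 1)*(v^3 - 5*v^2 + 4*v) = v^2*(v + 1)*(v^2 - 5*v + 4) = v^2*(v - 1)*(v + 1)*(v - 4)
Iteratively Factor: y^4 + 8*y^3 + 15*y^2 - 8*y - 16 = (y - 1)*(y^3 + 9*y^2 + 24*y + 16) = (y - 1)*(y + 4)*(y^2 + 5*y + 4) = (y - 1)*(y + 4)^2*(y + 1)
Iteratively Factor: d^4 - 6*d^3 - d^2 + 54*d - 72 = (d - 2)*(d^3 - 4*d^2 - 9*d + 36) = (d - 4)*(d - 2)*(d^2 - 9) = (d - 4)*(d - 2)*(d + 3)*(d - 3)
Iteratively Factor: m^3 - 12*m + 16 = (m - 2)*(m^2 + 2*m - 8) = (m - 2)^2*(m + 4)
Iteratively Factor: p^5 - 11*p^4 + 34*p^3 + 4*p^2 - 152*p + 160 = (p + 2)*(p^4 - 13*p^3 + 60*p^2 - 116*p + 80) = (p - 2)*(p + 2)*(p^3 - 11*p^2 + 38*p - 40) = (p - 2)^2*(p + 2)*(p^2 - 9*p + 20) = (p - 5)*(p - 2)^2*(p + 2)*(p - 4)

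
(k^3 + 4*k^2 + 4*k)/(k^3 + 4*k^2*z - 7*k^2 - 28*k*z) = (k^2 + 4*k + 4)/(k^2 + 4*k*z - 7*k - 28*z)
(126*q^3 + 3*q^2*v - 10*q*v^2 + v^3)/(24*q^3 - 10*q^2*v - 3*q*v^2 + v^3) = (42*q^2 - 13*q*v + v^2)/(8*q^2 - 6*q*v + v^2)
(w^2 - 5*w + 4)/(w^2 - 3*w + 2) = (w - 4)/(w - 2)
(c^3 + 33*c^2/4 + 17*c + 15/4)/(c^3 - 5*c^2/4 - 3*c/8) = 2*(c^2 + 8*c + 15)/(c*(2*c - 3))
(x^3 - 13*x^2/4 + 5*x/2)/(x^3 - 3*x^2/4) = (4*x^2 - 13*x + 10)/(x*(4*x - 3))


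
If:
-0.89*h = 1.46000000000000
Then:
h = -1.64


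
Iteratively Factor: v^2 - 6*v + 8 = (v - 2)*(v - 4)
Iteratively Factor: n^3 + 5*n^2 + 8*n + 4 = (n + 2)*(n^2 + 3*n + 2) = (n + 2)^2*(n + 1)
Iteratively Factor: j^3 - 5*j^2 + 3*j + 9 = (j - 3)*(j^2 - 2*j - 3) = (j - 3)*(j + 1)*(j - 3)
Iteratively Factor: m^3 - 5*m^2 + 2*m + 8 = (m - 4)*(m^2 - m - 2) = (m - 4)*(m - 2)*(m + 1)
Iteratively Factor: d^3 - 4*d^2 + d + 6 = (d + 1)*(d^2 - 5*d + 6) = (d - 3)*(d + 1)*(d - 2)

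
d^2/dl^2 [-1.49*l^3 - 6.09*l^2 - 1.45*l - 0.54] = -8.94*l - 12.18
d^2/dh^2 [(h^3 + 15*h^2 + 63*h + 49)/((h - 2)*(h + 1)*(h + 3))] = 2*(13*h^3 + 165*h^2 + 399*h + 463)/(h^6 + 3*h^5 - 15*h^4 - 35*h^3 + 90*h^2 + 108*h - 216)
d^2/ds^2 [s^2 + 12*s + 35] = 2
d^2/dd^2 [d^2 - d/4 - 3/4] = 2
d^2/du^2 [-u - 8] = 0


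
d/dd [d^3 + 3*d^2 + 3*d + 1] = 3*d^2 + 6*d + 3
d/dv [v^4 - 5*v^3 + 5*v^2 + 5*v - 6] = 4*v^3 - 15*v^2 + 10*v + 5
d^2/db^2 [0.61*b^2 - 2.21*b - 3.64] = 1.22000000000000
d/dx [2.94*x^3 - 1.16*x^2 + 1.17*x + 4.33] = 8.82*x^2 - 2.32*x + 1.17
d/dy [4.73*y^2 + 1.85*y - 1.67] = 9.46*y + 1.85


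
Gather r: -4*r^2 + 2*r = -4*r^2 + 2*r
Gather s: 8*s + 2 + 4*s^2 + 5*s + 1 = 4*s^2 + 13*s + 3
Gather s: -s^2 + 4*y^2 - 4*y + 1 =-s^2 + 4*y^2 - 4*y + 1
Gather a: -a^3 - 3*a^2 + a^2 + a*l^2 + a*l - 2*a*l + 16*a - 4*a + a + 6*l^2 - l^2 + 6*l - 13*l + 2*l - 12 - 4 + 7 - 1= -a^3 - 2*a^2 + a*(l^2 - l + 13) + 5*l^2 - 5*l - 10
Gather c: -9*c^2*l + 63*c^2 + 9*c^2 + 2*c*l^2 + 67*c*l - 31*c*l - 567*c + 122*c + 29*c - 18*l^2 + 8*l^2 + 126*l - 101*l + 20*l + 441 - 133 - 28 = c^2*(72 - 9*l) + c*(2*l^2 + 36*l - 416) - 10*l^2 + 45*l + 280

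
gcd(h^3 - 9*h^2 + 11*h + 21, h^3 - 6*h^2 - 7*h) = h^2 - 6*h - 7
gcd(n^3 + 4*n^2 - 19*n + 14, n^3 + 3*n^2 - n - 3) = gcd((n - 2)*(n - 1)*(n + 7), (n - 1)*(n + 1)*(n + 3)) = n - 1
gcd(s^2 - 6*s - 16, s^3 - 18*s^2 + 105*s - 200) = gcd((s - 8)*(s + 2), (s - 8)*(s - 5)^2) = s - 8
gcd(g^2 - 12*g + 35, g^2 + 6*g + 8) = 1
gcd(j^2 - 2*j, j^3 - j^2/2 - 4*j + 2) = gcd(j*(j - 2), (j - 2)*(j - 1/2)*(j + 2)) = j - 2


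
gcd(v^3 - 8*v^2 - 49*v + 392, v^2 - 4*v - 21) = v - 7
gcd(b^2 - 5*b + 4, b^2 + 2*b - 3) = b - 1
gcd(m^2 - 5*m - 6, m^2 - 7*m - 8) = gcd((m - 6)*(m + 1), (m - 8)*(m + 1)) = m + 1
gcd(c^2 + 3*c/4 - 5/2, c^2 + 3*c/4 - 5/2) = c^2 + 3*c/4 - 5/2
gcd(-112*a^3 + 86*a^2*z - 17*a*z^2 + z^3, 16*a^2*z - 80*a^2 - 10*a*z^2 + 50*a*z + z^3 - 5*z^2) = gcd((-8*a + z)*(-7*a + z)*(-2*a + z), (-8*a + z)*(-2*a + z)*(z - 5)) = 16*a^2 - 10*a*z + z^2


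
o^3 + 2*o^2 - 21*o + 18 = (o - 3)*(o - 1)*(o + 6)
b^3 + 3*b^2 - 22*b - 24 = (b - 4)*(b + 1)*(b + 6)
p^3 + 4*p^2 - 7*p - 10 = (p - 2)*(p + 1)*(p + 5)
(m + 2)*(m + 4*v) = m^2 + 4*m*v + 2*m + 8*v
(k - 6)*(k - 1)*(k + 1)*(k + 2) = k^4 - 4*k^3 - 13*k^2 + 4*k + 12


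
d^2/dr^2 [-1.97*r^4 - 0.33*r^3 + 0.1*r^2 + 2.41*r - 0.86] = -23.64*r^2 - 1.98*r + 0.2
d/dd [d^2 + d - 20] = 2*d + 1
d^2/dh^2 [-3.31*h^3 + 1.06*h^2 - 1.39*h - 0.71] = 2.12 - 19.86*h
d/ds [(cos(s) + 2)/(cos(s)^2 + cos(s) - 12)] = (cos(s)^2 + 4*cos(s) + 14)*sin(s)/(cos(s)^2 + cos(s) - 12)^2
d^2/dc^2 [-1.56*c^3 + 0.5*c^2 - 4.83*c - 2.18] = 1.0 - 9.36*c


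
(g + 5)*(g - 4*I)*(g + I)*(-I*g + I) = -I*g^4 - 3*g^3 - 4*I*g^3 - 12*g^2 + I*g^2 + 15*g - 16*I*g + 20*I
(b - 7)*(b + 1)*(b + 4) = b^3 - 2*b^2 - 31*b - 28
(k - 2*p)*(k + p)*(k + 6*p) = k^3 + 5*k^2*p - 8*k*p^2 - 12*p^3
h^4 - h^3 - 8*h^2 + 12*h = h*(h - 2)^2*(h + 3)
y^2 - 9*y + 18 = (y - 6)*(y - 3)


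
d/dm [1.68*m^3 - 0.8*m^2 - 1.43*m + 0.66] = 5.04*m^2 - 1.6*m - 1.43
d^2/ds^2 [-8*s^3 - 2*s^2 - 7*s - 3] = -48*s - 4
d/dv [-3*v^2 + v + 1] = 1 - 6*v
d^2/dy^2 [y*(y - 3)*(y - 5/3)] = 6*y - 28/3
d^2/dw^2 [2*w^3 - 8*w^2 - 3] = 12*w - 16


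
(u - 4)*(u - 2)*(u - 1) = u^3 - 7*u^2 + 14*u - 8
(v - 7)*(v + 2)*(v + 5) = v^3 - 39*v - 70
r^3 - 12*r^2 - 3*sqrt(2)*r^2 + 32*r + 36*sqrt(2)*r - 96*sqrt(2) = (r - 8)*(r - 4)*(r - 3*sqrt(2))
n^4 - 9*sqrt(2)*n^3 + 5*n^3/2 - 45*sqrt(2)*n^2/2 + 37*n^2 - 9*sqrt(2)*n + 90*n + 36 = (n + 1/2)*(n + 2)*(n - 6*sqrt(2))*(n - 3*sqrt(2))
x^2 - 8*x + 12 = (x - 6)*(x - 2)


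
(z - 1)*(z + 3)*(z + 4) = z^3 + 6*z^2 + 5*z - 12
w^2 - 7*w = w*(w - 7)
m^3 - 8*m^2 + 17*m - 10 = (m - 5)*(m - 2)*(m - 1)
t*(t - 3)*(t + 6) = t^3 + 3*t^2 - 18*t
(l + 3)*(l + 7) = l^2 + 10*l + 21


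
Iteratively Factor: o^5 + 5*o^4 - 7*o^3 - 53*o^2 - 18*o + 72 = (o + 4)*(o^4 + o^3 - 11*o^2 - 9*o + 18) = (o + 3)*(o + 4)*(o^3 - 2*o^2 - 5*o + 6) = (o - 1)*(o + 3)*(o + 4)*(o^2 - o - 6) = (o - 3)*(o - 1)*(o + 3)*(o + 4)*(o + 2)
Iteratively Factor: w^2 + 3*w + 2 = (w + 1)*(w + 2)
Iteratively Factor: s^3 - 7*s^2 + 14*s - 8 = (s - 4)*(s^2 - 3*s + 2) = (s - 4)*(s - 2)*(s - 1)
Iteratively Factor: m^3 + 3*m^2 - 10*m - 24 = (m + 4)*(m^2 - m - 6) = (m + 2)*(m + 4)*(m - 3)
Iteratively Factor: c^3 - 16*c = (c - 4)*(c^2 + 4*c) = c*(c - 4)*(c + 4)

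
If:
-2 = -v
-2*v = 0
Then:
No Solution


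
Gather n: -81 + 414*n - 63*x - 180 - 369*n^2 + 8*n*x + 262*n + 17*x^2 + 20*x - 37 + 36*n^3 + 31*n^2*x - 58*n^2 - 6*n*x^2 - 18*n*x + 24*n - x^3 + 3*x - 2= 36*n^3 + n^2*(31*x - 427) + n*(-6*x^2 - 10*x + 700) - x^3 + 17*x^2 - 40*x - 300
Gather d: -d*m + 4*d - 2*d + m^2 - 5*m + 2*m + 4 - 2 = d*(2 - m) + m^2 - 3*m + 2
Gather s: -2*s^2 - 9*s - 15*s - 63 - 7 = -2*s^2 - 24*s - 70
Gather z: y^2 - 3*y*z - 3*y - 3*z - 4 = y^2 - 3*y + z*(-3*y - 3) - 4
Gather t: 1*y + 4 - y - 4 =0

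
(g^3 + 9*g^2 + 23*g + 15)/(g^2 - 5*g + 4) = (g^3 + 9*g^2 + 23*g + 15)/(g^2 - 5*g + 4)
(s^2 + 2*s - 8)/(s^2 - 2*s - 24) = (s - 2)/(s - 6)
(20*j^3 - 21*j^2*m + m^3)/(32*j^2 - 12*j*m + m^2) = (5*j^2 - 4*j*m - m^2)/(8*j - m)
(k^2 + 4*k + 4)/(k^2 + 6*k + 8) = (k + 2)/(k + 4)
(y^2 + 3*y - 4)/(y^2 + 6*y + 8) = (y - 1)/(y + 2)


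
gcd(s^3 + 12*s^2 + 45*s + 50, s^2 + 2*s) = s + 2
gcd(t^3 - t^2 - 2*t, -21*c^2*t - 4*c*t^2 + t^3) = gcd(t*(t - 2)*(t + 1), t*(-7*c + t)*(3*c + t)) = t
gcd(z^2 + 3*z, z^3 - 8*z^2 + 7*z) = z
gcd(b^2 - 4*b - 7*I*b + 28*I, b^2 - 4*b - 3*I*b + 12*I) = b - 4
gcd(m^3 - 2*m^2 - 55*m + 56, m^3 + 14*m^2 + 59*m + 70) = m + 7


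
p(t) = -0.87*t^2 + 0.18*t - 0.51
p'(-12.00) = 21.06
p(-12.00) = -127.95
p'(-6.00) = 10.62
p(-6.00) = -32.91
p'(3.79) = -6.41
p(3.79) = -12.32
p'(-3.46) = 6.20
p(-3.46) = -11.55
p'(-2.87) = 5.17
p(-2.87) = -8.19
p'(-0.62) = 1.26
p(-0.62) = -0.96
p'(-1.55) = 2.88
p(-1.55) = -2.88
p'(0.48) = -0.66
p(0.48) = -0.62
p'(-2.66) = 4.81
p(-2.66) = -7.14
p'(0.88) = -1.35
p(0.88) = -1.03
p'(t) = 0.18 - 1.74*t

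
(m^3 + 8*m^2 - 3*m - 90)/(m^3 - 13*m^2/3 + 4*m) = 3*(m^2 + 11*m + 30)/(m*(3*m - 4))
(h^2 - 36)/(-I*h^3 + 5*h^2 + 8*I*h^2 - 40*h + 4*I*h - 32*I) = I*(h^2 - 36)/(h^3 + h^2*(-8 + 5*I) - 4*h*(1 + 10*I) + 32)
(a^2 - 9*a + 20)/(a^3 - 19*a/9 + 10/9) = 9*(a^2 - 9*a + 20)/(9*a^3 - 19*a + 10)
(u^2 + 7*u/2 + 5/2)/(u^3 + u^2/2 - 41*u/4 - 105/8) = 4*(u + 1)/(4*u^2 - 8*u - 21)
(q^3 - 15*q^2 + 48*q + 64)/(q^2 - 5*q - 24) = (q^2 - 7*q - 8)/(q + 3)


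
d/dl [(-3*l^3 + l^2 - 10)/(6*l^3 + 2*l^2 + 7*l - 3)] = 2*(-6*l^4 - 21*l^3 + 107*l^2 + 17*l + 35)/(36*l^6 + 24*l^5 + 88*l^4 - 8*l^3 + 37*l^2 - 42*l + 9)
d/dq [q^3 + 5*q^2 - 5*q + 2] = 3*q^2 + 10*q - 5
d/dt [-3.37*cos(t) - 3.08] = 3.37*sin(t)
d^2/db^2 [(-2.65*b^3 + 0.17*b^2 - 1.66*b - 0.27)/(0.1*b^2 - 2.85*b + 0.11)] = (-5.55111512312578e-17*b^5 - 42.92725*b^3 + 4.95723*b^2 + 0.378869999999999*b - 5.416916)/(0.001*b^6 - 0.0855*b^5 + 2.44005*b^4 - 23.337225*b^3 + 2.684055*b^2 - 0.103455*b + 0.001331)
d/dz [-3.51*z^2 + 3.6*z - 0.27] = 3.6 - 7.02*z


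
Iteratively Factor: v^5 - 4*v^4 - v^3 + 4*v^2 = (v + 1)*(v^4 - 5*v^3 + 4*v^2) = v*(v + 1)*(v^3 - 5*v^2 + 4*v) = v*(v - 4)*(v + 1)*(v^2 - v) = v*(v - 4)*(v - 1)*(v + 1)*(v)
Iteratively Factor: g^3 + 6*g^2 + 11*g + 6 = (g + 2)*(g^2 + 4*g + 3) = (g + 2)*(g + 3)*(g + 1)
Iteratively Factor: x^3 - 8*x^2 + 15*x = (x - 5)*(x^2 - 3*x) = x*(x - 5)*(x - 3)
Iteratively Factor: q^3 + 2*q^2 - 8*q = (q)*(q^2 + 2*q - 8) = q*(q + 4)*(q - 2)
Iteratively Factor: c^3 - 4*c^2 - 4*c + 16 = (c - 2)*(c^2 - 2*c - 8) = (c - 4)*(c - 2)*(c + 2)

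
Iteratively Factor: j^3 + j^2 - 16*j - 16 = (j - 4)*(j^2 + 5*j + 4) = (j - 4)*(j + 4)*(j + 1)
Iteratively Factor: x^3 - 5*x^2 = (x)*(x^2 - 5*x) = x^2*(x - 5)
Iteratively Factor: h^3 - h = (h)*(h^2 - 1) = h*(h + 1)*(h - 1)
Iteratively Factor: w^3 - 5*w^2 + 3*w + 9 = (w - 3)*(w^2 - 2*w - 3) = (w - 3)^2*(w + 1)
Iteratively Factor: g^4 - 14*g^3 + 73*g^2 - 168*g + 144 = (g - 3)*(g^3 - 11*g^2 + 40*g - 48) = (g - 4)*(g - 3)*(g^2 - 7*g + 12) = (g - 4)*(g - 3)^2*(g - 4)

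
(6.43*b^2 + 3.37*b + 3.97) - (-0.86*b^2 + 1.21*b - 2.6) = 7.29*b^2 + 2.16*b + 6.57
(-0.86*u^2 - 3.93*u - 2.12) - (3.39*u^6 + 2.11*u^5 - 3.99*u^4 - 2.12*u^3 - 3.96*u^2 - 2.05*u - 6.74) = -3.39*u^6 - 2.11*u^5 + 3.99*u^4 + 2.12*u^3 + 3.1*u^2 - 1.88*u + 4.62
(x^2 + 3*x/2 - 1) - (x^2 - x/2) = 2*x - 1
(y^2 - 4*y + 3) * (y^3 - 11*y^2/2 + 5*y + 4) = y^5 - 19*y^4/2 + 30*y^3 - 65*y^2/2 - y + 12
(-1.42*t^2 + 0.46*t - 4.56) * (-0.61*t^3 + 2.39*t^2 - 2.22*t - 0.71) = 0.8662*t^5 - 3.6744*t^4 + 7.0334*t^3 - 10.9114*t^2 + 9.7966*t + 3.2376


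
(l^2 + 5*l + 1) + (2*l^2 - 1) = 3*l^2 + 5*l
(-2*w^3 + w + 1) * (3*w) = -6*w^4 + 3*w^2 + 3*w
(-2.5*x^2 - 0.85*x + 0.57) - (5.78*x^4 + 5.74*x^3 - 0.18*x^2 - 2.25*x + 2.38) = -5.78*x^4 - 5.74*x^3 - 2.32*x^2 + 1.4*x - 1.81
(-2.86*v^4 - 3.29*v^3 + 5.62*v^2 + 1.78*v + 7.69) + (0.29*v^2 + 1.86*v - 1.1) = -2.86*v^4 - 3.29*v^3 + 5.91*v^2 + 3.64*v + 6.59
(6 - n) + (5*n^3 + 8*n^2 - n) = 5*n^3 + 8*n^2 - 2*n + 6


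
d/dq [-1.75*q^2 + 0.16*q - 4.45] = 0.16 - 3.5*q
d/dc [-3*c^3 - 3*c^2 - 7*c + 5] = -9*c^2 - 6*c - 7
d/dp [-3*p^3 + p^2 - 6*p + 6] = -9*p^2 + 2*p - 6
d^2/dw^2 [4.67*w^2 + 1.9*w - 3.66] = 9.34000000000000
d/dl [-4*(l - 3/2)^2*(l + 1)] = -12*l^2 + 16*l + 3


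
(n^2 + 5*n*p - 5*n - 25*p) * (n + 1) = n^3 + 5*n^2*p - 4*n^2 - 20*n*p - 5*n - 25*p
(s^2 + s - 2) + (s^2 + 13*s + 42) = 2*s^2 + 14*s + 40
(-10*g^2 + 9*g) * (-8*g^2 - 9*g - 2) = 80*g^4 + 18*g^3 - 61*g^2 - 18*g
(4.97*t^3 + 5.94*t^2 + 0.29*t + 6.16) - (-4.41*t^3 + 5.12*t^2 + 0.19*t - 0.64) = 9.38*t^3 + 0.82*t^2 + 0.1*t + 6.8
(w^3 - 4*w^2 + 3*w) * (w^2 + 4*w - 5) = w^5 - 18*w^3 + 32*w^2 - 15*w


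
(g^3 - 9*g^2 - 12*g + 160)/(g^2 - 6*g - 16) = (g^2 - g - 20)/(g + 2)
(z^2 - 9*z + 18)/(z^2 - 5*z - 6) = (z - 3)/(z + 1)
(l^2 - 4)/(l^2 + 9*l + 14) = (l - 2)/(l + 7)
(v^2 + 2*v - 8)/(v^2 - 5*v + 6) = (v + 4)/(v - 3)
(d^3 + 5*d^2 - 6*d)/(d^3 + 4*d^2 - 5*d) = (d + 6)/(d + 5)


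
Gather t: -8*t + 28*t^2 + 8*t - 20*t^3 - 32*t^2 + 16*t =-20*t^3 - 4*t^2 + 16*t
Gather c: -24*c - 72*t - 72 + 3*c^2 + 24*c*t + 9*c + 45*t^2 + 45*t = 3*c^2 + c*(24*t - 15) + 45*t^2 - 27*t - 72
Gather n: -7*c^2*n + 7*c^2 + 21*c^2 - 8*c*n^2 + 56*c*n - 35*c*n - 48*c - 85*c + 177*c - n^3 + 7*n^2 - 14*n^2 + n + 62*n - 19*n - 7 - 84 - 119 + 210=28*c^2 + 44*c - n^3 + n^2*(-8*c - 7) + n*(-7*c^2 + 21*c + 44)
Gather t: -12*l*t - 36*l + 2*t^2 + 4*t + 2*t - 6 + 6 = -36*l + 2*t^2 + t*(6 - 12*l)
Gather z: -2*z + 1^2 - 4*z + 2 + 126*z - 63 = 120*z - 60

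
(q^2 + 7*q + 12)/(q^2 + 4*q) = (q + 3)/q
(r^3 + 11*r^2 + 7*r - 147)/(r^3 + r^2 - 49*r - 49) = (r^2 + 4*r - 21)/(r^2 - 6*r - 7)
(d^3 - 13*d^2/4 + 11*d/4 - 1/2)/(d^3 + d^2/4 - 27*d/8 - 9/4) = 2*(4*d^2 - 5*d + 1)/(8*d^2 + 18*d + 9)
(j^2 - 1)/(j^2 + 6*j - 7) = (j + 1)/(j + 7)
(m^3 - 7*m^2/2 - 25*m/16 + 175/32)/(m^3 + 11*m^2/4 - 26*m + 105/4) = (8*m^2 - 18*m - 35)/(8*(m^2 + 4*m - 21))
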